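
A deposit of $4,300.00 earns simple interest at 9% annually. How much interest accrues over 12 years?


Formula: I = P * r * t
Substituting: I = $4,300.00 * 0.09 * 12
Step: I = $4,300.00 * 1.08
I = $4,644.00

$4,644.00


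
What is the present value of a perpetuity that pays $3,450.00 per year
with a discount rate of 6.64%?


Formula: PV = C / r
Substituting: PV = $3,450.00 / 0.0664
PV = $51,957.83

$51,957.83


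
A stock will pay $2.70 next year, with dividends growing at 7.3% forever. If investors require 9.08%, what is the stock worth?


Formula: P = D1 / (r - g)
Spread: r - g = 0.0908 - 0.073 = 0.0178
Substituting: P = $2.70 / 0.0178
P = $151.69

$151.69


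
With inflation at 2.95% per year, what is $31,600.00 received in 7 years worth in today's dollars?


Formula: Real value = nominal / (1 + inflation)^years
Price level: (1 + 0.0295)^7 = 1.225701
Real value = $31,600.00 / 1.225701 = $25,781.17

$25,781.17


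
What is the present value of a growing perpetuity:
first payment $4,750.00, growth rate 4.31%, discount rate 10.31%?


Formula: PV = C / (r - g)
Spread: r - g = 0.1031 - 0.0431 = 0.06
Substituting: PV = $4,750.00 / 0.06
PV = $79,166.67

$79,166.67


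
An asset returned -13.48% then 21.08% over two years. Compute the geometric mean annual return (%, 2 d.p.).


Formula: Geometric mean = ((1+r1)*(1+r2))^(1/2) - 1
Product: (1 + -0.1348) * (1 + 0.2108) = 0.8652 * 1.2108 = 1.047584
Square root: 1.047584^0.5 = 1.023516
Geometric mean = 1.023516 - 1 = 0.023516
As percentage: 2.35%

2.35%


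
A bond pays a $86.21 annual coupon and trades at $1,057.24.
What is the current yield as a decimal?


Formula: Current yield = annual coupon / price
Substituting: CY = $86.21 / $1,057.24
CY = 0.081543

0.081543


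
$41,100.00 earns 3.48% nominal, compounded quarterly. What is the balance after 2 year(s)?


Formula: FV = P * (1 + r/m)^(m*t)
Period rate: r/m = 0.0348 / 4 = 0.0087
Total periods: m*t = 4 * 2 = 8
Growth factor: (1 + 0.0087)^8 = 1.071757
FV = $41,100.00 * 1.071757 = $44,049.20

$44,049.20


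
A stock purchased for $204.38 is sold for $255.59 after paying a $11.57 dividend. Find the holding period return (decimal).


Formula: HPR = (P1 - P0 + D) / P0
Gain: $255.59 - $204.38 + $11.57 = $62.78
HPR = $62.78 / $204.38 = 0.3072

0.3072


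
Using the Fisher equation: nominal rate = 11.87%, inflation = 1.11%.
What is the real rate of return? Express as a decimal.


Formula: (1 + r_real) = (1 + r_nom) / (1 + inflation)
Substituting: (1 + r_real) = 1.1187 / 1.0111
(1 + r_real) = 1.106419
r_real = 1.106419 - 1 = 0.106419

0.106419


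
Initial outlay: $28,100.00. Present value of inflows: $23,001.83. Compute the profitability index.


Formula: PI = PV(cash flows) / initial investment
Substituting: PI = $23,001.83 / $28,100.00
PI = 0.8186

0.8186


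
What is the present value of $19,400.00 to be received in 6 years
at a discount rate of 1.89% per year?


Formula: PV = FV / (1 + r)^n
Substituting: PV = $19,400.00 / (1 + 0.0189)^6
Discount factor: (1.0189)^6 = 1.118895
PV = $19,400.00 / 1.118895 = $17,338.53

$17,338.53


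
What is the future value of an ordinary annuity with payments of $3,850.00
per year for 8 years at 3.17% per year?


Formula: FV = PMT * ((1+r)^n - 1) / r
Growth factor: (1 + 0.0317)^8 = 1.283593
Numerator: 1.283593 - 1 = 0.283593
FV = $3,850.00 * 0.283593 / 0.0317 = $34,442.72

$34,442.72


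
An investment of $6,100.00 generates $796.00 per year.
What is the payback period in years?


Formula: Payback = investment / annual cash flow
Substituting: Payback = $6,100.00 / $796.00
Payback = 7.6633 years

7.6633 years


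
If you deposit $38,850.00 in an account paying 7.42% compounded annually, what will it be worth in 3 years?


Formula: FV = P * (1 + r)^n
Substituting: FV = $38,850.00 * (1 + 0.0742)^3
Growth factor: (1.0742)^3 = 1.239525
FV = $38,850.00 * 1.239525 = $48,155.56

$48,155.56


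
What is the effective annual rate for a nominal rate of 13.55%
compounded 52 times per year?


Formula: EAR = (1 + r/m)^m - 1
Period rate: r/m = 0.1355 / 52 = 0.002606
Compounding: (1 + 0.002606)^52 = 1.144907
EAR = 1.144907 - 1 = 0.144907

0.144907


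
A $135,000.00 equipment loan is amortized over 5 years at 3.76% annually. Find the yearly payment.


Formula: PMT = PV * r / (1 - (1+r)^(-n))
Denominator: 1 - (1 + 0.0376)^(-5) = 0.168523
Numerator: $135,000.00 * 0.0376 = 5076.0
PMT = 5076.0 / 0.168523 = $30,120.50

$30,120.50


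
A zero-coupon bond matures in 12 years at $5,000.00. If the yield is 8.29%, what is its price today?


Formula: Price = FV / (1 + r)^n
Substituting: Price = $5,000.00 / (1 + 0.0829)^12
Discount factor: (1.0829)^12 = 2.60052
Price = $5,000.00 / 2.60052 = $1,922.69

$1,922.69


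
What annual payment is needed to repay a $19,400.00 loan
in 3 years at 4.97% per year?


Formula: PMT = PV * r / (1 - (1+r)^(-n))
Denominator: 1 - (1 + 0.0497)^(-3) = 0.135422
Numerator: $19,400.00 * 0.0497 = 964.18
PMT = 964.18 / 0.135422 = $7,119.84

$7,119.84


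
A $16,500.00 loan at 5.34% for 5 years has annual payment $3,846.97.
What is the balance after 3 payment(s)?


Formula: Balance = PV*(1+r)^k - PMT*((1+r)^k - 1)/r
Growth: (1 + 0.0534)^3 = 1.168907
Accumulated factor: ((1+r)^k - 1)/r = 3.163052
Balance = $16,500.00 * 1.168907 - $3,846.97 * 3.163052
Balance = $7,118.80

$7,118.80


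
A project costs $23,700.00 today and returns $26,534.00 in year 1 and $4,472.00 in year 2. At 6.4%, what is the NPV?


Formula: NPV = C0 + C1/(1+r) + C2/(1+r)^2
Discount C1: $26,534.00 / (1 + 0.064) = $24,937.97
Discount C2: $4,472.00 / (1 + 0.064)^2 = $3,950.20
NPV = -$23,700.00 + $24,937.97 + $3,950.20 = $5,188.16

$5,188.16


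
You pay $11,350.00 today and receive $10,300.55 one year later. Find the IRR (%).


Formula: IRR = C1/C0 - 1
Substituting: IRR = $10,300.55 / $11,350.00 - 1
Ratio: 0.907537 - 1 = -0.092463
IRR = -9.2463%

-9.2463%


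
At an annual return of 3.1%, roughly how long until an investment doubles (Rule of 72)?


Formula: Years ≈ 72 / r
Substituting: Years ≈ 72 / 3.1
Years ≈ 23.2

23.2 years


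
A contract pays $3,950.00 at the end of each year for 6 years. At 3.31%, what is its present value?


Formula: PV = PMT * (1 - (1+r)^(-n)) / r
Discount factor: (1 + 0.0331)^(-6) = 0.822519
Bracket: 1 - 0.822519 = 0.177481
PV = $3,950.00 * 0.177481 / 0.0331 = $21,179.78

$21,179.78


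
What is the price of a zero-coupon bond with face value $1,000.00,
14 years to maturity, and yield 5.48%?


Formula: Price = FV / (1 + r)^n
Substituting: Price = $1,000.00 / (1 + 0.0548)^14
Discount factor: (1.0548)^14 = 2.110482
Price = $1,000.00 / 2.110482 = $473.83

$473.83


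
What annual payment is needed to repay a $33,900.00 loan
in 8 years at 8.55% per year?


Formula: PMT = PV * r / (1 - (1+r)^(-n))
Denominator: 1 - (1 + 0.0855)^(-8) = 0.481246
Numerator: $33,900.00 * 0.0855 = 2898.45
PMT = 2898.45 / 0.481246 = $6,022.80

$6,022.80


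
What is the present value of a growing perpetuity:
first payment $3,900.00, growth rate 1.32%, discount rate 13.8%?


Formula: PV = C / (r - g)
Spread: r - g = 0.138 - 0.0132 = 0.1248
Substituting: PV = $3,900.00 / 0.1248
PV = $31,250.00

$31,250.00


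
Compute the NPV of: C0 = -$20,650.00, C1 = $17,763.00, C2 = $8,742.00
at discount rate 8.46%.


Formula: NPV = C0 + C1/(1+r) + C2/(1+r)^2
Discount C1: $17,763.00 / (1 + 0.0846) = $16,377.47
Discount C2: $8,742.00 / (1 + 0.0846)^2 = $7,431.42
NPV = -$20,650.00 + $16,377.47 + $7,431.42 = $3,158.88

$3,158.88


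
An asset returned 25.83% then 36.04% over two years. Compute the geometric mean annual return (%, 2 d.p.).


Formula: Geometric mean = ((1+r1)*(1+r2))^(1/2) - 1
Product: (1 + 0.2583) * (1 + 0.3604) = 1.2583 * 1.3604 = 1.711791
Square root: 1.711791^0.5 = 1.308354
Geometric mean = 1.308354 - 1 = 0.308354
As percentage: 30.84%

30.84%


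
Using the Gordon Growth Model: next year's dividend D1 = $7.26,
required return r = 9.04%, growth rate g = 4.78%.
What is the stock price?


Formula: P = D1 / (r - g)
Spread: r - g = 0.0904 - 0.0478 = 0.0426
Substituting: P = $7.26 / 0.0426
P = $170.42

$170.42


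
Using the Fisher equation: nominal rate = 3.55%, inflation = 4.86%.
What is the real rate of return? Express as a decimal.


Formula: (1 + r_real) = (1 + r_nom) / (1 + inflation)
Substituting: (1 + r_real) = 1.0355 / 1.0486
(1 + r_real) = 0.987507
r_real = 0.987507 - 1 = -0.012493

-0.012493


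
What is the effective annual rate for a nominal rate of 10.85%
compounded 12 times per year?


Formula: EAR = (1 + r/m)^m - 1
Period rate: r/m = 0.1085 / 12 = 0.009042
Compounding: (1 + 0.009042)^12 = 1.114062
EAR = 1.114062 - 1 = 0.114062

0.114062


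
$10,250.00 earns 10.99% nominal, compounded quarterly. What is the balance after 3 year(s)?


Formula: FV = P * (1 + r/m)^(m*t)
Period rate: r/m = 0.1099 / 4 = 0.027475
Total periods: m*t = 4 * 3 = 12
Growth factor: (1 + 0.027475)^12 = 1.38438
FV = $10,250.00 * 1.38438 = $14,189.89

$14,189.89


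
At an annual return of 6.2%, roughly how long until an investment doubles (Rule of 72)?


Formula: Years ≈ 72 / r
Substituting: Years ≈ 72 / 6.2
Years ≈ 11.6

11.6 years


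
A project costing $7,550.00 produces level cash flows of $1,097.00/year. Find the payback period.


Formula: Payback = investment / annual cash flow
Substituting: Payback = $7,550.00 / $1,097.00
Payback = 6.8824 years

6.8824 years


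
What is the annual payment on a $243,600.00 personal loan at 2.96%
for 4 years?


Formula: PMT = PV * r / (1 - (1+r)^(-n))
Denominator: 1 - (1 + 0.0296)^(-4) = 0.110131
Numerator: $243,600.00 * 0.0296 = 7210.56
PMT = 7210.56 / 0.110131 = $65,472.31

$65,472.31


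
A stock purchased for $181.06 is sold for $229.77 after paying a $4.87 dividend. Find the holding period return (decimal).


Formula: HPR = (P1 - P0 + D) / P0
Gain: $229.77 - $181.06 + $4.87 = $53.58
HPR = $53.58 / $181.06 = 0.2959

0.2959


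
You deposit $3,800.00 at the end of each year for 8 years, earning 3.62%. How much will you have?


Formula: FV = PMT * ((1+r)^n - 1) / r
Growth factor: (1 + 0.0362)^8 = 1.329073
Numerator: 1.329073 - 1 = 0.329073
FV = $3,800.00 * 0.329073 / 0.0362 = $34,543.53

$34,543.53


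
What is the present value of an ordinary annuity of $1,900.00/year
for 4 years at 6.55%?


Formula: PV = PMT * (1 - (1+r)^(-n)) / r
Discount factor: (1 + 0.0655)^(-4) = 0.775865
Bracket: 1 - 0.775865 = 0.224135
PV = $1,900.00 * 0.224135 / 0.0655 = $6,501.62

$6,501.62


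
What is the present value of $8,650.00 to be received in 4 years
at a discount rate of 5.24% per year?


Formula: PV = FV / (1 + r)^n
Substituting: PV = $8,650.00 / (1 + 0.0524)^4
Discount factor: (1.0524)^4 = 1.226658
PV = $8,650.00 / 1.226658 = $7,051.68

$7,051.68


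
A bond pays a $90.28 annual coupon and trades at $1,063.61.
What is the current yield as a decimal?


Formula: Current yield = annual coupon / price
Substituting: CY = $90.28 / $1,063.61
CY = 0.084881

0.084881


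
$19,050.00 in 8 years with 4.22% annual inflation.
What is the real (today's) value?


Formula: Real value = nominal / (1 + inflation)^years
Price level: (1 + 0.0422)^8 = 1.391902
Real value = $19,050.00 / 1.391902 = $13,686.31

$13,686.31


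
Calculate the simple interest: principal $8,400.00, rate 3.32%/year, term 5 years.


Formula: I = P * r * t
Substituting: I = $8,400.00 * 0.0332 * 5
Step: I = $8,400.00 * 0.166
I = $1,394.40

$1,394.40


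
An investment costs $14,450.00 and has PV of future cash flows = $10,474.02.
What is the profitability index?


Formula: PI = PV(cash flows) / initial investment
Substituting: PI = $10,474.02 / $14,450.00
PI = 0.7248

0.7248


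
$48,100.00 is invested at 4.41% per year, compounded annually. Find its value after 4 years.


Formula: FV = P * (1 + r)^n
Substituting: FV = $48,100.00 * (1 + 0.0441)^4
Growth factor: (1.0441)^4 = 1.188416
FV = $48,100.00 * 1.188416 = $57,162.80

$57,162.80


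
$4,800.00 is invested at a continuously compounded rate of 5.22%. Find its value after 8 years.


Formula: FV = P * e^(r*t)
Exponent: r*t = 0.0522 * 8 = 0.4176
e^(0.4176) = 1.518313
FV = $4,800.00 * 1.518313 = $7,287.90

$7,287.90


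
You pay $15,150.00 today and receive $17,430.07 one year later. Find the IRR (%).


Formula: IRR = C1/C0 - 1
Substituting: IRR = $17,430.07 / $15,150.00 - 1
Ratio: 1.1505 - 1 = 0.1505
IRR = 15.05%

15.05%


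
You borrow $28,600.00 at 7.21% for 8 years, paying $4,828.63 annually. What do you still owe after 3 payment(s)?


Formula: Balance = PV*(1+r)^k - PMT*((1+r)^k - 1)/r
Growth: (1 + 0.0721)^3 = 1.23227
Accumulated factor: ((1+r)^k - 1)/r = 3.221498
Balance = $28,600.00 * 1.23227 - $4,828.63 * 3.221498
Balance = $19,687.50

$19,687.50


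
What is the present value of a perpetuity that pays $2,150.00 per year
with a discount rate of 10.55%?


Formula: PV = C / r
Substituting: PV = $2,150.00 / 0.1055
PV = $20,379.15

$20,379.15


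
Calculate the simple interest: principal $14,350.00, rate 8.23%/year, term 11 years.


Formula: I = P * r * t
Substituting: I = $14,350.00 * 0.0823 * 11
Step: I = $14,350.00 * 0.9053
I = $12,991.06

$12,991.06


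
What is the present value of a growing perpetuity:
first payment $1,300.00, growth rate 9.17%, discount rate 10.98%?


Formula: PV = C / (r - g)
Spread: r - g = 0.1098 - 0.0917 = 0.0181
Substituting: PV = $1,300.00 / 0.0181
PV = $71,823.20

$71,823.20


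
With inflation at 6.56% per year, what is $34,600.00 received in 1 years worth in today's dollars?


Formula: Real value = nominal / (1 + inflation)^years
Price level: (1 + 0.0656)^1 = 1.0656
Real value = $34,600.00 / 1.0656 = $32,469.97

$32,469.97


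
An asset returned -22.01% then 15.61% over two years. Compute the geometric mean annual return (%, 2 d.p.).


Formula: Geometric mean = ((1+r1)*(1+r2))^(1/2) - 1
Product: (1 + -0.2201) * (1 + 0.1561) = 0.7799 * 1.1561 = 0.901642
Square root: 0.901642^0.5 = 0.949549
Geometric mean = 0.949549 - 1 = -0.050451
As percentage: -5.05%

-5.05%


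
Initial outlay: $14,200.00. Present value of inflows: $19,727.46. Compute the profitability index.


Formula: PI = PV(cash flows) / initial investment
Substituting: PI = $19,727.46 / $14,200.00
PI = 1.3893

1.3893


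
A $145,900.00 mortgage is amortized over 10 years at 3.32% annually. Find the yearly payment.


Formula: PMT = PV * r / (1 - (1+r)^(-n))
Denominator: 1 - (1 + 0.0332)^(-10) = 0.278633
Numerator: $145,900.00 * 0.0332 = 4843.88
PMT = 4843.88 / 0.278633 = $17,384.42

$17,384.42


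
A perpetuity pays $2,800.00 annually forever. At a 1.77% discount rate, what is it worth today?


Formula: PV = C / r
Substituting: PV = $2,800.00 / 0.0177
PV = $158,192.09

$158,192.09


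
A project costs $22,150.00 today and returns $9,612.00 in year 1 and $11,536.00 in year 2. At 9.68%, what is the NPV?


Formula: NPV = C0 + C1/(1+r) + C2/(1+r)^2
Discount C1: $9,612.00 / (1 + 0.0968) = $8,763.68
Discount C2: $11,536.00 / (1 + 0.0968)^2 = $9,589.60
NPV = -$22,150.00 + $8,763.68 + $9,589.60 = -$3,796.73

-$3,796.73


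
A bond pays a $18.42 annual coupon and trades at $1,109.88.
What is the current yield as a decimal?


Formula: Current yield = annual coupon / price
Substituting: CY = $18.42 / $1,109.88
CY = 0.016596

0.016596


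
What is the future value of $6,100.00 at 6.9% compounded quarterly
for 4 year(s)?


Formula: FV = P * (1 + r/m)^(m*t)
Period rate: r/m = 0.069 / 4 = 0.01725
Total periods: m*t = 4 * 4 = 16
Growth factor: (1 + 0.01725)^16 = 1.31475
FV = $6,100.00 * 1.31475 = $8,019.97

$8,019.97


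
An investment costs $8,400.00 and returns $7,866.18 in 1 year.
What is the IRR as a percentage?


Formula: IRR = C1/C0 - 1
Substituting: IRR = $7,866.18 / $8,400.00 - 1
Ratio: 0.93645 - 1 = -0.06355
IRR = -6.355%

-6.355%


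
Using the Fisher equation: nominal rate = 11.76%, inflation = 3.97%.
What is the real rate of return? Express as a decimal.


Formula: (1 + r_real) = (1 + r_nom) / (1 + inflation)
Substituting: (1 + r_real) = 1.1176 / 1.0397
(1 + r_real) = 1.074925
r_real = 1.074925 - 1 = 0.074925

0.074925


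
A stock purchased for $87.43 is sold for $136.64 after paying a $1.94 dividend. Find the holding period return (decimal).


Formula: HPR = (P1 - P0 + D) / P0
Gain: $136.64 - $87.43 + $1.94 = $51.15
HPR = $51.15 / $87.43 = 0.585

0.585


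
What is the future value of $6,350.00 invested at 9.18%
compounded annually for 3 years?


Formula: FV = P * (1 + r)^n
Substituting: FV = $6,350.00 * (1 + 0.0918)^3
Growth factor: (1.0918)^3 = 1.301455
FV = $6,350.00 * 1.301455 = $8,264.24

$8,264.24


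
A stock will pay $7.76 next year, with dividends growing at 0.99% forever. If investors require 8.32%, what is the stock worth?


Formula: P = D1 / (r - g)
Spread: r - g = 0.0832 - 0.0099 = 0.0733
Substituting: P = $7.76 / 0.0733
P = $105.87

$105.87


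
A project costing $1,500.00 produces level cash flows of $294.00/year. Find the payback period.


Formula: Payback = investment / annual cash flow
Substituting: Payback = $1,500.00 / $294.00
Payback = 5.102 years

5.102 years


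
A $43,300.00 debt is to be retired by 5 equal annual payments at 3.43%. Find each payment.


Formula: PMT = PV * r / (1 - (1+r)^(-n))
Denominator: 1 - (1 + 0.0343)^(-5) = 0.155174
Numerator: $43,300.00 * 0.0343 = 1485.19
PMT = 1485.19 / 0.155174 = $9,571.14

$9,571.14


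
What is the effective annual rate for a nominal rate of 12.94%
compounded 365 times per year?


Formula: EAR = (1 + r/m)^m - 1
Period rate: r/m = 0.1294 / 365 = 0.000355
Compounding: (1 + 0.000355)^365 = 1.138119
EAR = 1.138119 - 1 = 0.138119

0.138119


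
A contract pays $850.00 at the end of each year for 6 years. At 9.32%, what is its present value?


Formula: PV = PMT * (1 - (1+r)^(-n)) / r
Discount factor: (1 + 0.0932)^(-6) = 0.585871
Bracket: 1 - 0.585871 = 0.414129
PV = $850.00 * 0.414129 / 0.0932 = $3,776.92

$3,776.92


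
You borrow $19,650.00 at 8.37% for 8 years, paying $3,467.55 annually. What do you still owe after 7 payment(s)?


Formula: Balance = PV*(1+r)^k - PMT*((1+r)^k - 1)/r
Growth: (1 + 0.0837)^7 = 1.755349
Accumulated factor: ((1+r)^k - 1)/r = 9.024482
Balance = $19,650.00 * 1.755349 - $3,467.55 * 9.024482
Balance = $3,199.77

$3,199.77


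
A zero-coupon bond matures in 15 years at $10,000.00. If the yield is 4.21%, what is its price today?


Formula: Price = FV / (1 + r)^n
Substituting: Price = $10,000.00 / (1 + 0.0421)^15
Discount factor: (1.0421)^15 = 1.856269
Price = $10,000.00 / 1.856269 = $5,387.15

$5,387.15


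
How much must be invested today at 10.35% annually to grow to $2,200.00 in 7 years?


Formula: PV = FV / (1 + r)^n
Substituting: PV = $2,200.00 / (1 + 0.1035)^7
Discount factor: (1.1035)^7 = 1.992537
PV = $2,200.00 / 1.992537 = $1,104.12

$1,104.12


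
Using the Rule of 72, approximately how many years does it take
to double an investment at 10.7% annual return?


Formula: Years ≈ 72 / r
Substituting: Years ≈ 72 / 10.7
Years ≈ 6.7

6.7 years


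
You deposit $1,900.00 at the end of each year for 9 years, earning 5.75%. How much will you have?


Formula: FV = PMT * ((1+r)^n - 1) / r
Growth factor: (1 + 0.0575)^9 = 1.653954
Numerator: 1.653954 - 1 = 0.653954
FV = $1,900.00 * 0.653954 / 0.0575 = $21,608.91

$21,608.91


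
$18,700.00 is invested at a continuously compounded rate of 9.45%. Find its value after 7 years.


Formula: FV = P * e^(r*t)
Exponent: r*t = 0.0945 * 7 = 0.6615
e^(0.6615) = 1.937697
FV = $18,700.00 * 1.937697 = $36,234.93

$36,234.93


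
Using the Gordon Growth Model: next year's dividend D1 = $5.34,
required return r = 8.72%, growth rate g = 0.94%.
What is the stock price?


Formula: P = D1 / (r - g)
Spread: r - g = 0.0872 - 0.0094 = 0.0778
Substituting: P = $5.34 / 0.0778
P = $68.64

$68.64


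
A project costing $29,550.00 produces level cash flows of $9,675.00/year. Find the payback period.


Formula: Payback = investment / annual cash flow
Substituting: Payback = $29,550.00 / $9,675.00
Payback = 3.0543 years

3.0543 years


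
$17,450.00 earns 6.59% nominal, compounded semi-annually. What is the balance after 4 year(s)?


Formula: FV = P * (1 + r/m)^(m*t)
Period rate: r/m = 0.0659 / 2 = 0.03295
Total periods: m*t = 2 * 4 = 8
Growth factor: (1 + 0.03295)^8 = 1.296088
FV = $17,450.00 * 1.296088 = $22,616.73

$22,616.73


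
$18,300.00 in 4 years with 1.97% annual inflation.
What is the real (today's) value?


Formula: Real value = nominal / (1 + inflation)^years
Price level: (1 + 0.0197)^4 = 1.081159
Real value = $18,300.00 / 1.081159 = $16,926.28

$16,926.28


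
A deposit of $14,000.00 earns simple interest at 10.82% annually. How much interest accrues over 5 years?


Formula: I = P * r * t
Substituting: I = $14,000.00 * 0.1082 * 5
Step: I = $14,000.00 * 0.541
I = $7,574.00

$7,574.00


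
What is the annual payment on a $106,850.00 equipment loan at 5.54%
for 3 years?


Formula: PMT = PV * r / (1 - (1+r)^(-n))
Denominator: 1 - (1 + 0.0554)^(-3) = 0.149354
Numerator: $106,850.00 * 0.0554 = 5919.49
PMT = 5919.49 / 0.149354 = $39,633.89

$39,633.89


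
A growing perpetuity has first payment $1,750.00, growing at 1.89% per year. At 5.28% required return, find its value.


Formula: PV = C / (r - g)
Spread: r - g = 0.0528 - 0.0189 = 0.0339
Substituting: PV = $1,750.00 / 0.0339
PV = $51,622.42

$51,622.42


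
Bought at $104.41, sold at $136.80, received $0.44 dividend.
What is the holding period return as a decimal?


Formula: HPR = (P1 - P0 + D) / P0
Gain: $136.80 - $104.41 + $0.44 = $32.83
HPR = $32.83 / $104.41 = 0.3144

0.3144


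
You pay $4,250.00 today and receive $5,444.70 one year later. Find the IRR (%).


Formula: IRR = C1/C0 - 1
Substituting: IRR = $5,444.70 / $4,250.00 - 1
Ratio: 1.281106 - 1 = 0.281106
IRR = 28.1106%

28.1106%


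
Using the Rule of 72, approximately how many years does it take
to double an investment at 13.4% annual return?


Formula: Years ≈ 72 / r
Substituting: Years ≈ 72 / 13.4
Years ≈ 5.4

5.4 years


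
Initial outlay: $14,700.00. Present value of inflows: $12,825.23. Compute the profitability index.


Formula: PI = PV(cash flows) / initial investment
Substituting: PI = $12,825.23 / $14,700.00
PI = 0.8725

0.8725


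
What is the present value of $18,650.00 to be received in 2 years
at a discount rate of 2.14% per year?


Formula: PV = FV / (1 + r)^n
Substituting: PV = $18,650.00 / (1 + 0.0214)^2
Discount factor: (1.0214)^2 = 1.043258
PV = $18,650.00 / 1.043258 = $17,876.69

$17,876.69


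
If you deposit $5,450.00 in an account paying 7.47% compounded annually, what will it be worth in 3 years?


Formula: FV = P * (1 + r)^n
Substituting: FV = $5,450.00 * (1 + 0.0747)^3
Growth factor: (1.0747)^3 = 1.241257
FV = $5,450.00 * 1.241257 = $6,764.85

$6,764.85


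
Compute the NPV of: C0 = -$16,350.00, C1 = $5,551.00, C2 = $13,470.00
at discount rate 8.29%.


Formula: NPV = C0 + C1/(1+r) + C2/(1+r)^2
Discount C1: $5,551.00 / (1 + 0.0829) = $5,126.05
Discount C2: $13,470.00 / (1 + 0.0829)^2 = $11,486.58
NPV = -$16,350.00 + $5,126.05 + $11,486.58 = $262.63

$262.63


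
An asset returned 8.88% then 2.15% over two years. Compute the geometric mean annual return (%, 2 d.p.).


Formula: Geometric mean = ((1+r1)*(1+r2))^(1/2) - 1
Product: (1 + 0.0888) * (1 + 0.0215) = 1.0888 * 1.0215 = 1.112209
Square root: 1.112209^0.5 = 1.054613
Geometric mean = 1.054613 - 1 = 0.054613
As percentage: 5.46%

5.46%


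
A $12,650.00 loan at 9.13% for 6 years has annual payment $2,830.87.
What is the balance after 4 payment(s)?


Formula: Balance = PV*(1+r)^k - PMT*((1+r)^k - 1)/r
Growth: (1 + 0.0913)^4 = 1.418328
Accumulated factor: ((1+r)^k - 1)/r = 4.581904
Balance = $12,650.00 * 1.418328 - $2,830.87 * 4.581904
Balance = $4,971.07

$4,971.07


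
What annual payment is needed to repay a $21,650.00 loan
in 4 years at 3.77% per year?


Formula: PMT = PV * r / (1 - (1+r)^(-n))
Denominator: 1 - (1 + 0.0377)^(-4) = 0.137592
Numerator: $21,650.00 * 0.0377 = 816.205
PMT = 816.205 / 0.137592 = $5,932.06

$5,932.06


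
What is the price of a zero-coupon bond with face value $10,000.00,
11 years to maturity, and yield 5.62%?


Formula: Price = FV / (1 + r)^n
Substituting: Price = $10,000.00 / (1 + 0.0562)^11
Discount factor: (1.0562)^11 = 1.824769
Price = $10,000.00 / 1.824769 = $5,480.15

$5,480.15


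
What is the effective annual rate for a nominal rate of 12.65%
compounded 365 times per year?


Formula: EAR = (1 + r/m)^m - 1
Period rate: r/m = 0.1265 / 365 = 0.000347
Compounding: (1 + 0.000347)^365 = 1.134825
EAR = 1.134825 - 1 = 0.134825

0.134825


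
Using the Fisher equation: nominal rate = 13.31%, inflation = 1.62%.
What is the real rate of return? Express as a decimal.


Formula: (1 + r_real) = (1 + r_nom) / (1 + inflation)
Substituting: (1 + r_real) = 1.1331 / 1.0162
(1 + r_real) = 1.115036
r_real = 1.115036 - 1 = 0.115036

0.115036


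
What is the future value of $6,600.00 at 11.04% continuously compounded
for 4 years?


Formula: FV = P * e^(r*t)
Exponent: r*t = 0.1104 * 4 = 0.4416
e^(0.4416) = 1.555194
FV = $6,600.00 * 1.555194 = $10,264.28

$10,264.28


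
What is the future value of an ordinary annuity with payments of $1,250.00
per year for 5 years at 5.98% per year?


Formula: FV = PMT * ((1+r)^n - 1) / r
Growth factor: (1 + 0.0598)^5 = 1.336964
Numerator: 1.336964 - 1 = 0.336964
FV = $1,250.00 * 0.336964 / 0.0598 = $7,043.55

$7,043.55


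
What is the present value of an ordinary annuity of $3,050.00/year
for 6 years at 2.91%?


Formula: PV = PMT * (1 - (1+r)^(-n)) / r
Discount factor: (1 + 0.0291)^(-6) = 0.841888
Bracket: 1 - 0.841888 = 0.158112
PV = $3,050.00 * 0.158112 / 0.0291 = $16,571.83

$16,571.83


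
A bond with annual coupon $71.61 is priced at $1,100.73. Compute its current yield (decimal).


Formula: Current yield = annual coupon / price
Substituting: CY = $71.61 / $1,100.73
CY = 0.065057

0.065057


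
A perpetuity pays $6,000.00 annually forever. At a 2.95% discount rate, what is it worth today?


Formula: PV = C / r
Substituting: PV = $6,000.00 / 0.0295
PV = $203,389.83

$203,389.83


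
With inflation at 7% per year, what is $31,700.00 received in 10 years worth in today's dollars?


Formula: Real value = nominal / (1 + inflation)^years
Price level: (1 + 0.07)^10 = 1.967151
Real value = $31,700.00 / 1.967151 = $16,114.67

$16,114.67


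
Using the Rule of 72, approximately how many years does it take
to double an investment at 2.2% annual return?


Formula: Years ≈ 72 / r
Substituting: Years ≈ 72 / 2.2
Years ≈ 32.7

32.7 years


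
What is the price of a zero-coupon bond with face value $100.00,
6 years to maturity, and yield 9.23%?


Formula: Price = FV / (1 + r)^n
Substituting: Price = $100.00 / (1 + 0.0923)^6
Discount factor: (1.0923)^6 = 1.698445
Price = $100.00 / 1.698445 = $58.88

$58.88


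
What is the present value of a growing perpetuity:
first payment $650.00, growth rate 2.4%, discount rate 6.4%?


Formula: PV = C / (r - g)
Spread: r - g = 0.064 - 0.024 = 0.04
Substituting: PV = $650.00 / 0.04
PV = $16,250.00

$16,250.00


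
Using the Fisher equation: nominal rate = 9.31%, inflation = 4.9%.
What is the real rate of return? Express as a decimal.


Formula: (1 + r_real) = (1 + r_nom) / (1 + inflation)
Substituting: (1 + r_real) = 1.0931 / 1.049
(1 + r_real) = 1.04204
r_real = 1.04204 - 1 = 0.04204

0.04204


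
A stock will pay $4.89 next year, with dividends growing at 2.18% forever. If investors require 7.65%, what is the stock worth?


Formula: P = D1 / (r - g)
Spread: r - g = 0.0765 - 0.0218 = 0.0547
Substituting: P = $4.89 / 0.0547
P = $89.40

$89.40


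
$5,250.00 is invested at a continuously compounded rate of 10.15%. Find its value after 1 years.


Formula: FV = P * e^(r*t)
Exponent: r*t = 0.1015 * 1 = 0.1015
e^(0.1015) = 1.10683
FV = $5,250.00 * 1.10683 = $5,810.86

$5,810.86


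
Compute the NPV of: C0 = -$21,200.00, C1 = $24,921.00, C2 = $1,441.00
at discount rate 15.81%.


Formula: NPV = C0 + C1/(1+r) + C2/(1+r)^2
Discount C1: $24,921.00 / (1 + 0.1581) = $21,518.87
Discount C2: $1,441.00 / (1 + 0.1581)^2 = $1,074.41
NPV = -$21,200.00 + $21,518.87 + $1,074.41 = $1,393.28

$1,393.28


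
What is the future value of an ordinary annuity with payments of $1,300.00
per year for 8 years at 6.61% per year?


Formula: FV = PMT * ((1+r)^n - 1) / r
Growth factor: (1 + 0.0661)^8 = 1.66872
Numerator: 1.66872 - 1 = 0.66872
FV = $1,300.00 * 0.66872 / 0.0661 = $13,151.84

$13,151.84


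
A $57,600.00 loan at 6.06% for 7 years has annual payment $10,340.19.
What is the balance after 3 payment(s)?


Formula: Balance = PV*(1+r)^k - PMT*((1+r)^k - 1)/r
Growth: (1 + 0.0606)^3 = 1.19304
Accumulated factor: ((1+r)^k - 1)/r = 3.185472
Balance = $57,600.00 * 1.19304 - $10,340.19 * 3.185472
Balance = $35,780.69

$35,780.69


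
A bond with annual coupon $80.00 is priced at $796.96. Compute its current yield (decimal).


Formula: Current yield = annual coupon / price
Substituting: CY = $80.00 / $796.96
CY = 0.100381

0.100381


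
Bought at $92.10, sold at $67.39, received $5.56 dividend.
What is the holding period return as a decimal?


Formula: HPR = (P1 - P0 + D) / P0
Gain: $67.39 - $92.10 + $5.56 = -$19.15
HPR = -$19.15 / $92.10 = -0.2079

-0.2079


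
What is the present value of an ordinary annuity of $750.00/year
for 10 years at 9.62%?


Formula: PV = PMT * (1 - (1+r)^(-n)) / r
Discount factor: (1 + 0.0962)^(-10) = 0.399119
Bracket: 1 - 0.399119 = 0.600881
PV = $750.00 * 0.600881 / 0.0962 = $4,684.63

$4,684.63


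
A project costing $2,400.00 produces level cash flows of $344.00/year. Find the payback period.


Formula: Payback = investment / annual cash flow
Substituting: Payback = $2,400.00 / $344.00
Payback = 6.9767 years

6.9767 years


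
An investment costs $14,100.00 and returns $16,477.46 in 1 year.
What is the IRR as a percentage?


Formula: IRR = C1/C0 - 1
Substituting: IRR = $16,477.46 / $14,100.00 - 1
Ratio: 1.168614 - 1 = 0.168614
IRR = 16.8614%

16.8614%


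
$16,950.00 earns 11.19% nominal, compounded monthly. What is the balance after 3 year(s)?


Formula: FV = P * (1 + r/m)^(m*t)
Period rate: r/m = 0.1119 / 12 = 0.009325
Total periods: m*t = 12 * 3 = 36
Growth factor: (1 + 0.009325)^36 = 1.396745
FV = $16,950.00 * 1.396745 = $23,674.83

$23,674.83


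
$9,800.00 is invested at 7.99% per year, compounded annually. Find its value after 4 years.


Formula: FV = P * (1 + r)^n
Substituting: FV = $9,800.00 * (1 + 0.0799)^4
Growth factor: (1.0799)^4 = 1.359985
FV = $9,800.00 * 1.359985 = $13,327.85

$13,327.85


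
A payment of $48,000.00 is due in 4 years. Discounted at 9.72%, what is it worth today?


Formula: PV = FV / (1 + r)^n
Substituting: PV = $48,000.00 / (1 + 0.0972)^4
Discount factor: (1.0972)^4 = 1.44925
PV = $48,000.00 / 1.44925 = $33,120.59

$33,120.59


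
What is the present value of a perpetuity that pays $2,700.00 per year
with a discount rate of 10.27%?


Formula: PV = C / r
Substituting: PV = $2,700.00 / 0.1027
PV = $26,290.17

$26,290.17


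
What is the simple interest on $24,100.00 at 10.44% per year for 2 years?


Formula: I = P * r * t
Substituting: I = $24,100.00 * 0.1044 * 2
Step: I = $24,100.00 * 0.2088
I = $5,032.08

$5,032.08


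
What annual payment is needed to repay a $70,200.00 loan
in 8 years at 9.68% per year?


Formula: PMT = PV * r / (1 - (1+r)^(-n))
Denominator: 1 - (1 + 0.0968)^(-8) = 0.522492
Numerator: $70,200.00 * 0.0968 = 6795.36
PMT = 6795.36 / 0.522492 = $13,005.67

$13,005.67


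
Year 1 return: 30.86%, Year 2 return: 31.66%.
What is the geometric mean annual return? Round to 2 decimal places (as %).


Formula: Geometric mean = ((1+r1)*(1+r2))^(1/2) - 1
Product: (1 + 0.3086) * (1 + 0.3166) = 1.3086 * 1.3166 = 1.722903
Square root: 1.722903^0.5 = 1.312594
Geometric mean = 1.312594 - 1 = 0.312594
As percentage: 31.26%

31.26%


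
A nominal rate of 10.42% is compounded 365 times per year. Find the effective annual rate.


Formula: EAR = (1 + r/m)^m - 1
Period rate: r/m = 0.1042 / 365 = 0.000285
Compounding: (1 + 0.000285)^365 = 1.109806
EAR = 1.109806 - 1 = 0.109806

0.109806


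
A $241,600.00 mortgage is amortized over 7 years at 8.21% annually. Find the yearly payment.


Formula: PMT = PV * r / (1 - (1+r)^(-n))
Denominator: 1 - (1 + 0.0821)^(-7) = 0.42439
Numerator: $241,600.00 * 0.0821 = 19835.36
PMT = 19835.36 / 0.42439 = $46,738.50

$46,738.50


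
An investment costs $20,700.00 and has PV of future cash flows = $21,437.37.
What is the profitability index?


Formula: PI = PV(cash flows) / initial investment
Substituting: PI = $21,437.37 / $20,700.00
PI = 1.0356

1.0356


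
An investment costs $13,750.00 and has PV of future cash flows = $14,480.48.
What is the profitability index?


Formula: PI = PV(cash flows) / initial investment
Substituting: PI = $14,480.48 / $13,750.00
PI = 1.0531

1.0531


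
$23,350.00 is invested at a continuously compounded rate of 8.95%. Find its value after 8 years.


Formula: FV = P * e^(r*t)
Exponent: r*t = 0.0895 * 8 = 0.716
e^(0.716) = 2.046232
FV = $23,350.00 * 2.046232 = $47,779.51

$47,779.51


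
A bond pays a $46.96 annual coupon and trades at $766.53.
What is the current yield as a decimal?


Formula: Current yield = annual coupon / price
Substituting: CY = $46.96 / $766.53
CY = 0.061263

0.061263


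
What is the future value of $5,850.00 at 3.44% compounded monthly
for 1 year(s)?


Formula: FV = P * (1 + r/m)^(m*t)
Period rate: r/m = 0.0344 / 12 = 0.002867
Total periods: m*t = 12 * 1 = 12
Growth factor: (1 + 0.002867)^12 = 1.034948
FV = $5,850.00 * 1.034948 = $6,054.44

$6,054.44


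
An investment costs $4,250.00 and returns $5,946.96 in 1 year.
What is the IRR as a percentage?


Formula: IRR = C1/C0 - 1
Substituting: IRR = $5,946.96 / $4,250.00 - 1
Ratio: 1.399285 - 1 = 0.399285
IRR = 39.9285%

39.9285%


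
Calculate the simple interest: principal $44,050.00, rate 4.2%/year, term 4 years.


Formula: I = P * r * t
Substituting: I = $44,050.00 * 0.042 * 4
Step: I = $44,050.00 * 0.168
I = $7,400.40

$7,400.40


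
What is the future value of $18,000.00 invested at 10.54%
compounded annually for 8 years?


Formula: FV = P * (1 + r)^n
Substituting: FV = $18,000.00 * (1 + 0.1054)^8
Growth factor: (1.1054)^8 = 2.229234
FV = $18,000.00 * 2.229234 = $40,126.21

$40,126.21


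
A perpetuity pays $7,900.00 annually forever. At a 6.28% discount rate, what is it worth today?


Formula: PV = C / r
Substituting: PV = $7,900.00 / 0.0628
PV = $125,796.18

$125,796.18


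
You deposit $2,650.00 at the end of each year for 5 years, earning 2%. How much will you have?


Formula: FV = PMT * ((1+r)^n - 1) / r
Growth factor: (1 + 0.02)^5 = 1.104081
Numerator: 1.104081 - 1 = 0.104081
FV = $2,650.00 * 0.104081 / 0.02 = $13,790.71

$13,790.71


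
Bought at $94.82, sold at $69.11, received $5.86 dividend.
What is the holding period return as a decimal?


Formula: HPR = (P1 - P0 + D) / P0
Gain: $69.11 - $94.82 + $5.86 = -$19.85
HPR = -$19.85 / $94.82 = -0.2093

-0.2093


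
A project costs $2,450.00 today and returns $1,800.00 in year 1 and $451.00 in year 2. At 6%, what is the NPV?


Formula: NPV = C0 + C1/(1+r) + C2/(1+r)^2
Discount C1: $1,800.00 / (1 + 0.06) = $1,698.11
Discount C2: $451.00 / (1 + 0.06)^2 = $401.39
NPV = -$2,450.00 + $1,698.11 + $401.39 = -$350.50

-$350.50


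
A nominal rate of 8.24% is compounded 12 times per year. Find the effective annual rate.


Formula: EAR = (1 + r/m)^m - 1
Period rate: r/m = 0.0824 / 12 = 0.006867
Compounding: (1 + 0.006867)^12 = 1.085584
EAR = 1.085584 - 1 = 0.085584

0.085584


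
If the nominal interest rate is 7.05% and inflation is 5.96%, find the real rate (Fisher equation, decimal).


Formula: (1 + r_real) = (1 + r_nom) / (1 + inflation)
Substituting: (1 + r_real) = 1.0705 / 1.0596
(1 + r_real) = 1.010287
r_real = 1.010287 - 1 = 0.010287

0.010287


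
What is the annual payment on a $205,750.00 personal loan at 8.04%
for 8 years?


Formula: PMT = PV * r / (1 - (1+r)^(-n))
Denominator: 1 - (1 + 0.0804)^(-8) = 0.461329
Numerator: $205,750.00 * 0.0804 = 16542.3
PMT = 16542.3 / 0.461329 = $35,857.90

$35,857.90


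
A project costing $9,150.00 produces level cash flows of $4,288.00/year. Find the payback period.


Formula: Payback = investment / annual cash flow
Substituting: Payback = $9,150.00 / $4,288.00
Payback = 2.1339 years

2.1339 years


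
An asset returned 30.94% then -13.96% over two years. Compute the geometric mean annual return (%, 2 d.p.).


Formula: Geometric mean = ((1+r1)*(1+r2))^(1/2) - 1
Product: (1 + 0.3094) * (1 + -0.1396) = 1.3094 * 0.8604 = 1.126608
Square root: 1.126608^0.5 = 1.061418
Geometric mean = 1.061418 - 1 = 0.061418
As percentage: 6.14%

6.14%


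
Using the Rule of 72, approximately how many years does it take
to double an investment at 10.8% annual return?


Formula: Years ≈ 72 / r
Substituting: Years ≈ 72 / 10.8
Years ≈ 6.7

6.7 years


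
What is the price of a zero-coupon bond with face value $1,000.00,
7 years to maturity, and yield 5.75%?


Formula: Price = FV / (1 + r)^n
Substituting: Price = $1,000.00 / (1 + 0.0575)^7
Discount factor: (1.0575)^7 = 1.478981
Price = $1,000.00 / 1.478981 = $676.14

$676.14


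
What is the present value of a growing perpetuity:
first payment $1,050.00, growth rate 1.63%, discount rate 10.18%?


Formula: PV = C / (r - g)
Spread: r - g = 0.1018 - 0.0163 = 0.0855
Substituting: PV = $1,050.00 / 0.0855
PV = $12,280.70

$12,280.70


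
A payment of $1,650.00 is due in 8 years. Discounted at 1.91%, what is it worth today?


Formula: PV = FV / (1 + r)^n
Substituting: PV = $1,650.00 / (1 + 0.0191)^8
Discount factor: (1.0191)^8 = 1.163414
PV = $1,650.00 / 1.163414 = $1,418.24

$1,418.24


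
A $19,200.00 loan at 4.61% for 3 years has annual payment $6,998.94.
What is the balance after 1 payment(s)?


Formula: Balance = PV*(1+r)^k - PMT*((1+r)^k - 1)/r
Growth: (1 + 0.0461)^1 = 1.0461
Accumulated factor: ((1+r)^k - 1)/r = 1.0
Balance = $19,200.00 * 1.0461 - $6,998.94 * 1.0
Balance = $13,086.18

$13,086.18


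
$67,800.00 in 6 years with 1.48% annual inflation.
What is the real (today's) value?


Formula: Real value = nominal / (1 + inflation)^years
Price level: (1 + 0.0148)^6 = 1.092151
Real value = $67,800.00 / 1.092151 = $62,079.32

$62,079.32


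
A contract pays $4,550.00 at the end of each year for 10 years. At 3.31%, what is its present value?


Formula: PV = PMT * (1 - (1+r)^(-n)) / r
Discount factor: (1 + 0.0331)^(-10) = 0.722065
Bracket: 1 - 0.722065 = 0.277935
PV = $4,550.00 * 0.277935 / 0.0331 = $38,205.55

$38,205.55


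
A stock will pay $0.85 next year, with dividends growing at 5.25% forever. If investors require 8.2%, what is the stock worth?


Formula: P = D1 / (r - g)
Spread: r - g = 0.082 - 0.0525 = 0.0295
Substituting: P = $0.85 / 0.0295
P = $28.81

$28.81


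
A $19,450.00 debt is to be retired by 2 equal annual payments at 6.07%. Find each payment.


Formula: PMT = PV * r / (1 - (1+r)^(-n))
Denominator: 1 - (1 + 0.0607)^(-2) = 0.111178
Numerator: $19,450.00 * 0.0607 = 1180.615
PMT = 1180.615 / 0.111178 = $10,619.16

$10,619.16


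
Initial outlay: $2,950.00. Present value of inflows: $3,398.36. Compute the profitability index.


Formula: PI = PV(cash flows) / initial investment
Substituting: PI = $3,398.36 / $2,950.00
PI = 1.152

1.152


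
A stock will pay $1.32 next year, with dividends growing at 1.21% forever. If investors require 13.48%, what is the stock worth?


Formula: P = D1 / (r - g)
Spread: r - g = 0.1348 - 0.0121 = 0.1227
Substituting: P = $1.32 / 0.1227
P = $10.76

$10.76
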